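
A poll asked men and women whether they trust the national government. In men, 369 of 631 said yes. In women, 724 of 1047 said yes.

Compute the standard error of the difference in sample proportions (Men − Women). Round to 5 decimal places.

0.02426

p̂₁ = 369/631 = 0.5848 and p̂₂ = 724/1047 = 0.6915.
SE₁ = √(p̂₁(1−p̂₁)/n₁) = √(0.5848·0.4152/631) = 0.01962; SE₂ = √(0.6915·0.3085/1047) = 0.01427.
Independent samples: SE of the difference = √(SE₁² + SE₂²) = √(0.0003849444 + 0.0002036329) = 0.02426.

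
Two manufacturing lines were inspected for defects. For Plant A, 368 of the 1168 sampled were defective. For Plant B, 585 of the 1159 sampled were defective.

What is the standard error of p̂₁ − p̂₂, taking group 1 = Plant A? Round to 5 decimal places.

0.02001

First, p̂₁ = 368/1168 = 0.3151; p̂₂ = 585/1159 = 0.5047.
The two standard errors are √(0.3151×0.6849/1168) = 0.01359 and √(0.5047×0.4953/1159) = 0.01469.
Because the samples are independent, SE_diff = √(0.01359² + 0.01469²) = 0.02001.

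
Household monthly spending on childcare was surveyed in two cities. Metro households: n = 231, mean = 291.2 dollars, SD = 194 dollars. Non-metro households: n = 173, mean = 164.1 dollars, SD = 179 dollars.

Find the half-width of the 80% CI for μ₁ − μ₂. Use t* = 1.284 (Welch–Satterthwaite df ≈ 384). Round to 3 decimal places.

23.957

Standard errors of each mean: 194/√231 = 12.7643 and 179/√173 = 13.6091.
SE(x̄₁ − x̄₂) = √(12.7643² + 13.6091²) = 18.6584 for independent samples with unequal variances.
With t* = 1.284, the margin is 1.284 × 18.6584 = 23.9574.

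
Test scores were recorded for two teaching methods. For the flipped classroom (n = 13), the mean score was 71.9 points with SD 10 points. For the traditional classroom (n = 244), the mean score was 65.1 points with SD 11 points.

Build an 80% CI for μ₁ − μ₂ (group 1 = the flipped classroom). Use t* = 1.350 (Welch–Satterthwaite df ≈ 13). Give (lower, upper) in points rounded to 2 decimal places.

(2.94, 10.66)

Per-group SEs: s₁/√n₁ = 10/√13 = 2.7735, s₂/√n₂ = 11/√244 = 0.7042.
Unpooled SE of the difference: √(7.69230225 + 0.49589764) = 2.8615.
Margin of error = t* · SE = 1.350 × 2.8615 = 3.8630.
x̄₁ − x̄₂ = 71.9 − 65.1 = 6.8000.
CI: 6.8000 ± 3.8630 = (2.94, 10.66).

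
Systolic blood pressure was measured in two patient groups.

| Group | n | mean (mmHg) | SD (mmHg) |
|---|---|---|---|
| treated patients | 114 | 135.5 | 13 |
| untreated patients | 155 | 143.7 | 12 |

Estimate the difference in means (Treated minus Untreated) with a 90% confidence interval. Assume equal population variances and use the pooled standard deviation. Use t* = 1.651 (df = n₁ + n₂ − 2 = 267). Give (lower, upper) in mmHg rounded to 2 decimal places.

s_p = √[((n₁−1)s₁² + (n₂−1)s₂²)/(n₁+n₂−2)] = √[(113·13² + 154·12²)/267] = 12.4330.
SE = 12.4330·√(1/114 + 1/155) = 1.5340.
With t* = 1.651, margin = 1.651 × 1.5340 = 2.5326.
x̄₁ − x̄₂ = 135.5 − 143.7 = -8.2000; interval -8.2000 ± 2.5326 = (-10.73, -5.67).

(-10.73, -5.67)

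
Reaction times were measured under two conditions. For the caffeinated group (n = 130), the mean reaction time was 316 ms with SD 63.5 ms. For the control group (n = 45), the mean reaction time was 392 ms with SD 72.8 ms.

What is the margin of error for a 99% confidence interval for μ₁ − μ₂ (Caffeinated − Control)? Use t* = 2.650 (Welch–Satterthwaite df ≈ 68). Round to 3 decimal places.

Per-group SEs: s₁/√n₁ = 63.5/√130 = 5.5693, s₂/√n₂ = 72.8/√45 = 10.8524.
Unpooled SE of the difference: √(31.01710249 + 117.77458576) = 12.1980.
Margin of error = t* · SE = 2.650 × 12.1980 = 32.3247.

32.325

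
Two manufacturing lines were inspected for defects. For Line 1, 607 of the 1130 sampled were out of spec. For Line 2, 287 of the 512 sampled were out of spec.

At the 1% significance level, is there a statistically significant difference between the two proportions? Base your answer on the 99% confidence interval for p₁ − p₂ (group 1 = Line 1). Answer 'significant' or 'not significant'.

p̂₁ = 607/1130 = 0.5372 and p̂₂ = 287/512 = 0.5605.
SE₁ = √(p̂₁(1−p̂₁)/n₁) = √(0.5372·0.4628/1130) = 0.01483; SE₂ = √(0.5605·0.4395/512) = 0.02193.
Independent samples: SE of the difference = √(SE₁² + SE₂²) = √(0.0002199289 + 0.0004809249) = 0.02647.
z* for 99% confidence is 2.576, so the margin of error is 2.576 × 0.02647 = 0.06819.
Point estimate p̂₁ − p̂₂ = 0.5372 − 0.5605 = -0.0233.
-0.0233 ± 0.06819 → (-0.09149, 0.04489).
The interval (-0.09149, 0.04489) contains 0, so the difference is not significant.

not significant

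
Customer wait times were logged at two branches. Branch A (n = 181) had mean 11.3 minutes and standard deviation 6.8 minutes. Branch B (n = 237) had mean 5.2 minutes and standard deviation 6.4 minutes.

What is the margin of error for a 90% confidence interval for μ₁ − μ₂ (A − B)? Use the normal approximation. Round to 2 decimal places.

1.08

Standard errors of each mean: 6.8/√181 = 0.5054 and 6.4/√237 = 0.4157.
SE(x̄₁ − x̄₂) = √(0.5054² + 0.4157²) = 0.6544 for independent samples with unequal variances.
With z* = 1.645, the margin is 1.645 × 0.6544 = 1.0765.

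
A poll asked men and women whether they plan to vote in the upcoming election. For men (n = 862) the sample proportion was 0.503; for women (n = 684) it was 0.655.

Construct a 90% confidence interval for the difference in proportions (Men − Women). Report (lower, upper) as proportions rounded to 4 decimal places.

The two standard errors are √(0.5030×0.4970/862) = 0.01703 and √(0.6550×0.3450/684) = 0.01818.
Because the samples are independent, SE_diff = √(0.01703² + 0.01818²) = 0.02491.
Using z* = 1.645 for 90%, ME = 1.645 × 0.02491 = 0.04098.
p̂₁ − p̂₂ = -0.1520; interval -0.1520 ± 0.04098 gives (-0.1930, -0.1110).

(-0.1930, -0.1110)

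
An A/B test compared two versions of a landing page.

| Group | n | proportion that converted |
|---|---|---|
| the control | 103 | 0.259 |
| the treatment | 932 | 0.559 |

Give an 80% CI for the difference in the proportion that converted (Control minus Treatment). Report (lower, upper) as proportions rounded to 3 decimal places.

(-0.359, -0.241)

Each SE is √(p̂(1−p̂)/n): √(0.2590·0.7410/103) = 0.04317 and √(0.5590·0.4410/932) = 0.01626.
SE(p̂₁ − p̂₂) = √(SE₁² + SE₂²) = √(0.0018636489 + 0.0002643876) = 0.04613, since the two samples are independent.
At 80% confidence z* = 1.282; margin = 1.282 × 0.04613 = 0.05914.
The difference is 0.2590 − 0.5590 = -0.3000, so the interval is -0.3000 ± 0.05914 = (-0.359, -0.241).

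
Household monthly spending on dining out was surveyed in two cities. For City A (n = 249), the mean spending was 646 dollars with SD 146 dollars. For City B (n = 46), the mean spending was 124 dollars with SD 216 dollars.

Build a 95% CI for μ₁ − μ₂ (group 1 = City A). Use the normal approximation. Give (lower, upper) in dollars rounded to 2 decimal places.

SE₁ = s₁/√n₁ = 146/√249 = 9.2524; SE₂ = 216/√46 = 31.8475.
Independent samples, unequal variances: SE_diff = √(SE₁² + SE₂²) = √(85.60690576 + 1014.26325625) = 33.1643.
z* = 1.960, so margin of error = 1.960 × 33.1643 = 65.0020.
Difference in means = 646 − 124 = 522.0000.
522.0000 ± 65.0020 → (457.00, 587.00).

(457.00, 587.00)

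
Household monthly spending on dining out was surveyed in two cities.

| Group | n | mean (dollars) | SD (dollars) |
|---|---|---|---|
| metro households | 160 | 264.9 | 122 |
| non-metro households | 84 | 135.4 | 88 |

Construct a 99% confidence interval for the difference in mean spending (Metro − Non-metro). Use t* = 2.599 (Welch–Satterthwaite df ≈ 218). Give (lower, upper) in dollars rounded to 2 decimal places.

Standard errors of each mean: 122/√160 = 9.6449 and 88/√84 = 9.6016.
SE(x̄₁ − x̄₂) = √(9.6449² + 9.6016²) = 13.6094 for independent samples with unequal variances.
With t* = 2.599, the margin is 2.599 × 13.6094 = 35.3708.
x̄₁ − x̄₂ = 264.9 − 135.4 = 129.5000; the interval is 129.5000 ± 35.3708 = (94.13, 164.87).

(94.13, 164.87)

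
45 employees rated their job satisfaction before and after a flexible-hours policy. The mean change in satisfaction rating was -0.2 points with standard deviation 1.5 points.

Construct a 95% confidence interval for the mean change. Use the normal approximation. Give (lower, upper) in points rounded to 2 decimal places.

Paired design: SE = s_d/√n = 1.5/√45 = 0.2236.
z* = 1.960; margin of error = 1.960 × 0.2236 = 0.4383.
-0.2 ± 0.4383 → (-0.64, 0.24).

(-0.64, 0.24)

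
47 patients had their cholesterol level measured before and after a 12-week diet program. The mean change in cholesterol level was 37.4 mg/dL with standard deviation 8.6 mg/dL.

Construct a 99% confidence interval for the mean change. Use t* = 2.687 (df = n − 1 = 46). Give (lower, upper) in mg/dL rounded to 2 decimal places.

Paired design: SE = s_d/√n = 8.6/√47 = 1.2544.
t* = 2.687; margin of error = 2.687 × 1.2544 = 3.3706.
37.4 ± 3.3706 → (34.03, 40.77).

(34.03, 40.77)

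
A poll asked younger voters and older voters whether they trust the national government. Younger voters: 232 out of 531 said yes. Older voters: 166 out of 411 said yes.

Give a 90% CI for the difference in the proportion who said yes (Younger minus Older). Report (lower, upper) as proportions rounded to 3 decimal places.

(-0.020, 0.086)

Sample proportions: 232/531 = 0.4369, 166/411 = 0.4039.
Each SE is √(p̂(1−p̂)/n): √(0.4369·0.5631/531) = 0.02152 and √(0.4039·0.5961/411) = 0.02420.
SE(p̂₁ − p̂₂) = √(SE₁² + SE₂²) = √(0.0004631104 + 0.00058564) = 0.03238, since the two samples are independent.
At 90% confidence z* = 1.645; margin = 1.645 × 0.03238 = 0.05327.
The difference is 0.4369 − 0.4039 = 0.0330, so the interval is 0.0330 ± 0.05327 = (-0.020, 0.086).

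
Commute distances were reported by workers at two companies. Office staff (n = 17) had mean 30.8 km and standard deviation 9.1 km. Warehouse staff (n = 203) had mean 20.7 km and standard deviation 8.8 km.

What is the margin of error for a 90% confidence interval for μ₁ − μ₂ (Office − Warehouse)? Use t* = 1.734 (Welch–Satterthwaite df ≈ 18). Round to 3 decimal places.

3.974

Per-group SEs: s₁/√n₁ = 9.1/√17 = 2.2071, s₂/√n₂ = 8.8/√203 = 0.6176.
Unpooled SE of the difference: √(4.87129041 + 0.38142976) = 2.2919.
Margin of error = t* · SE = 1.734 × 2.2919 = 3.9742.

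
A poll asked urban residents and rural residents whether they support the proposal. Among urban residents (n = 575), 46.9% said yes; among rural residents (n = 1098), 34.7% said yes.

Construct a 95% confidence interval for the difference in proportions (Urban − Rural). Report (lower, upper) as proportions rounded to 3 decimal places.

(0.072, 0.172)

The two standard errors are √(0.4690×0.5310/575) = 0.02081 and √(0.3470×0.6530/1098) = 0.01437.
Because the samples are independent, SE_diff = √(0.02081² + 0.01437²) = 0.02529.
Using z* = 1.960 for 95%, ME = 1.960 × 0.02529 = 0.04957.
p̂₁ − p̂₂ = 0.1220; interval 0.1220 ± 0.04957 gives (0.072, 0.172).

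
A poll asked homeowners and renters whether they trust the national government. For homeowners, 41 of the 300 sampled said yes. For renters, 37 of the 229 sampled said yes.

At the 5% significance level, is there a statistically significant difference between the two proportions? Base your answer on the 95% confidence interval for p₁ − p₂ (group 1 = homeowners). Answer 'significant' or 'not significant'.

Sample proportions: 41/300 = 0.1367, 37/229 = 0.1616.
Each SE is √(p̂(1−p̂)/n): √(0.1367·0.8633/300) = 0.01983 and √(0.1616·0.8384/229) = 0.02432.
SE(p̂₁ − p̂₂) = √(SE₁² + SE₂²) = √(0.0003932289 + 0.0005914624) = 0.03138, since the two samples are independent.
At 95% confidence z* = 1.960; margin = 1.960 × 0.03138 = 0.06150.
The difference is 0.1367 − 0.1616 = -0.0249, so the interval is -0.0249 ± 0.06150 = (-0.08640, 0.03660).
The interval (-0.08640, 0.03660) contains 0, so the difference is not significant.

not significant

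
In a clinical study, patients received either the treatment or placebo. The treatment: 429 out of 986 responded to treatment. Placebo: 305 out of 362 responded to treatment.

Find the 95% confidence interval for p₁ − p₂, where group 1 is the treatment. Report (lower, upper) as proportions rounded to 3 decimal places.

(-0.456, -0.359)

p̂₁ = 429/986 = 0.4351 and p̂₂ = 305/362 = 0.8425.
SE₁ = √(p̂₁(1−p̂₁)/n₁) = √(0.4351·0.5649/986) = 0.01579; SE₂ = √(0.8425·0.1575/362) = 0.01915.
Independent samples: SE of the difference = √(SE₁² + SE₂²) = √(0.0002493241 + 0.0003667225) = 0.02482.
z* for 95% confidence is 1.960, so the margin of error is 1.960 × 0.02482 = 0.04865.
Point estimate p̂₁ − p̂₂ = 0.4351 − 0.8425 = -0.4074.
-0.4074 ± 0.04865 → (-0.456, -0.359).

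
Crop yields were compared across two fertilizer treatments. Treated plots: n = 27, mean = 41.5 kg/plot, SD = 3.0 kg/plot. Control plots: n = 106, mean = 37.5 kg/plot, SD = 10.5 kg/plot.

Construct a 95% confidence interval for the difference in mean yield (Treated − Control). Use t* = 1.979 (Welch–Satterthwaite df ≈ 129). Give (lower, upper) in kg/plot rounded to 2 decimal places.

(1.68, 6.32)

SE₁ = s₁/√n₁ = 3.0/√27 = 0.5774; SE₂ = 10.5/√106 = 1.0199.
Independent samples, unequal variances: SE_diff = √(SE₁² + SE₂²) = √(0.33339076 + 1.04019601) = 1.1720.
t* = 1.979, so margin of error = 1.979 × 1.1720 = 2.3194.
Difference in means = 41.5 − 37.5 = 4.0000.
4.0000 ± 2.3194 → (1.68, 6.32).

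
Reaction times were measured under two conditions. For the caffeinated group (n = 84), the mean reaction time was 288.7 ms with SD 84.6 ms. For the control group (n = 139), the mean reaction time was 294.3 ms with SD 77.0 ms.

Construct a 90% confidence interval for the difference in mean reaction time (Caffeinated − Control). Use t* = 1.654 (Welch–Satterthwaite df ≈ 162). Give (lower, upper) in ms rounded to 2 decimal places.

(-24.30, 13.10)

SE₁ = s₁/√n₁ = 84.6/√84 = 9.2306; SE₂ = 77.0/√139 = 6.5311.
Independent samples, unequal variances: SE_diff = √(SE₁² + SE₂²) = √(85.20397636 + 42.65526721) = 11.3075.
t* = 1.654, so margin of error = 1.654 × 11.3075 = 18.7026.
Difference in means = 288.7 − 294.3 = -5.6000.
-5.6000 ± 18.7026 → (-24.30, 13.10).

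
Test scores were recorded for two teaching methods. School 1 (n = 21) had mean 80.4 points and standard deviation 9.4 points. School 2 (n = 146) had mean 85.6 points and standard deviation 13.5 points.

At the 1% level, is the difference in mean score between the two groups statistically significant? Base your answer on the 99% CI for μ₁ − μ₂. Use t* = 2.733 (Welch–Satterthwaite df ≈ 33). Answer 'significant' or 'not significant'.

SE₁ = s₁/√n₁ = 9.4/√21 = 2.0512; SE₂ = 13.5/√146 = 1.1173.
Independent samples, unequal variances: SE_diff = √(SE₁² + SE₂²) = √(4.20742144 + 1.24835929) = 2.3358.
t* = 2.733, so margin of error = 2.733 × 2.3358 = 6.3837.
Difference in means = 80.4 − 85.6 = -5.2000.
-5.2000 ± 6.3837 → (-11.5837, 1.1837).
The interval (-11.5837, 1.1837) contains 0, so the difference is not significant.

not significant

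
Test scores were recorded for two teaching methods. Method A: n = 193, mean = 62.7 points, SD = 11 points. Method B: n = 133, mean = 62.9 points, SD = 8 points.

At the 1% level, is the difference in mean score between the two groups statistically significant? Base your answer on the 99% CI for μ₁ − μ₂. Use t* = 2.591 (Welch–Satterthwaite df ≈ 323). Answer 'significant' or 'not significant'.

not significant

Standard errors of each mean: 11/√193 = 0.7918 and 8/√133 = 0.6937.
SE(x̄₁ − x̄₂) = √(0.7918² + 0.6937²) = 1.0527 for independent samples with unequal variances.
With t* = 2.591, the margin is 2.591 × 1.0527 = 2.7275.
x̄₁ − x̄₂ = 62.7 − 62.9 = -0.2000; the interval is -0.2000 ± 2.7275 = (-2.9275, 2.5275).
The interval (-2.9275, 2.5275) contains 0, so the difference is not significant.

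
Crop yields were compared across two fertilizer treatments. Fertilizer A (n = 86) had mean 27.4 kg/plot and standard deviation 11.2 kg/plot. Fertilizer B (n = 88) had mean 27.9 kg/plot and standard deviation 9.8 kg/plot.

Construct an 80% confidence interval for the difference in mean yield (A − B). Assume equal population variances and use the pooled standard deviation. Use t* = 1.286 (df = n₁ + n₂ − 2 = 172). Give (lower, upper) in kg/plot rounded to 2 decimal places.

(-2.55, 1.55)

s_p = √[((n₁−1)s₁² + (n₂−1)s₂²)/(n₁+n₂−2)] = √[(85·11.2² + 87·9.8²)/172] = 10.5152.
SE = 10.5152·√(1/86 + 1/88) = 1.5944.
With t* = 1.286, margin = 1.286 × 1.5944 = 2.0504.
x̄₁ − x̄₂ = 27.4 − 27.9 = -0.5000; interval -0.5000 ± 2.0504 = (-2.55, 1.55).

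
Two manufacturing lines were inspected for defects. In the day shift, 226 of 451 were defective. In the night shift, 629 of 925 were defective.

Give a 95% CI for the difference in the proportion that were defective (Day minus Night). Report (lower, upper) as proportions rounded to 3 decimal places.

Sample proportions: 226/451 = 0.5011, 629/925 = 0.6800.
Each SE is √(p̂(1−p̂)/n): √(0.5011·0.4989/451) = 0.02354 and √(0.6800·0.3200/925) = 0.01534.
SE(p̂₁ − p̂₂) = √(SE₁² + SE₂²) = √(0.0005541316 + 0.0002353156) = 0.02810, since the two samples are independent.
At 95% confidence z* = 1.960; margin = 1.960 × 0.02810 = 0.05508.
The difference is 0.5011 − 0.6800 = -0.1789, so the interval is -0.1789 ± 0.05508 = (-0.234, -0.124).

(-0.234, -0.124)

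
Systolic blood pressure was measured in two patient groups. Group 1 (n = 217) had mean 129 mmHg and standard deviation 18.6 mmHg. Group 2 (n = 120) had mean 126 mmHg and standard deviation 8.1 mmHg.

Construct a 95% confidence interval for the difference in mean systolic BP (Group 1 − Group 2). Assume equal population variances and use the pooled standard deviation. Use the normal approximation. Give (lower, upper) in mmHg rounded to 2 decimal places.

(-0.50, 6.50)

s_p = √[((n₁−1)s₁² + (n₂−1)s₂²)/(n₁+n₂−2)] = √[(216·18.6² + 119·8.1²)/335] = 15.6963.
SE = 15.6963·√(1/217 + 1/120) = 1.7856.
With z* = 1.960, margin = 1.960 × 1.7856 = 3.4998.
x̄₁ − x̄₂ = 129 − 126 = 3.0000; interval 3.0000 ± 3.4998 = (-0.50, 6.50).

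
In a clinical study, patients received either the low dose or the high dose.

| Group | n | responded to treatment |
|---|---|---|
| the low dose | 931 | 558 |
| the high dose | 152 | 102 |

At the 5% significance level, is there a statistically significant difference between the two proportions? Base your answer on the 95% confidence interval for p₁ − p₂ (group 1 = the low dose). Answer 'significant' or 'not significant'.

Sample proportions: 558/931 = 0.5994, 102/152 = 0.6711.
Each SE is √(p̂(1−p̂)/n): √(0.5994·0.4006/931) = 0.01606 and √(0.6711·0.3289/152) = 0.03811.
SE(p̂₁ − p̂₂) = √(SE₁² + SE₂²) = √(0.0002579236 + 0.0014523721) = 0.04136, since the two samples are independent.
At 95% confidence z* = 1.960; margin = 1.960 × 0.04136 = 0.08107.
The difference is 0.5994 − 0.6711 = -0.0717, so the interval is -0.0717 ± 0.08107 = (-0.15277, 0.00937).
The interval (-0.15277, 0.00937) contains 0, so the difference is not significant.

not significant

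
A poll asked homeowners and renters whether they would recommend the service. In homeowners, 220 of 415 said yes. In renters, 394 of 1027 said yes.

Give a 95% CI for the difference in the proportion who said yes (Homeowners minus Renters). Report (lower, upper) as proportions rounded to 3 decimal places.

p̂₁ = 220/415 = 0.5301 and p̂₂ = 394/1027 = 0.3836.
SE₁ = √(p̂₁(1−p̂₁)/n₁) = √(0.5301·0.4699/415) = 0.02450; SE₂ = √(0.3836·0.6164/1027) = 0.01517.
Independent samples: SE of the difference = √(SE₁² + SE₂²) = √(0.00060025 + 0.0002301289) = 0.02882.
z* for 95% confidence is 1.960, so the margin of error is 1.960 × 0.02882 = 0.05649.
Point estimate p̂₁ − p̂₂ = 0.5301 − 0.3836 = 0.1465.
0.1465 ± 0.05649 → (0.090, 0.203).

(0.090, 0.203)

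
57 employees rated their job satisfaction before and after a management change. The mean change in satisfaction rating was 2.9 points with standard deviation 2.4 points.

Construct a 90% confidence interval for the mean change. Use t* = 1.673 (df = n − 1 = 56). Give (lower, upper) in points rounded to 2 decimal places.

Paired design: SE = s_d/√n = 2.4/√57 = 0.3179.
t* = 1.673; margin of error = 1.673 × 0.3179 = 0.5318.
2.9 ± 0.5318 → (2.37, 3.43).

(2.37, 3.43)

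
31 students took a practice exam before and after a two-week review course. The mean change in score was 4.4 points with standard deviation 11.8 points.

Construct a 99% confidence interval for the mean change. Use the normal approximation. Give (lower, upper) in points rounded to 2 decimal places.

(-1.06, 9.86)

This is a matched-pairs design, so SE = s_d/√n = 11.8/√31 = 2.1193.
Margin = 2.576 × 2.1193 = 5.4593; the interval is 4.4 ± 5.4593 = (-1.06, 9.86).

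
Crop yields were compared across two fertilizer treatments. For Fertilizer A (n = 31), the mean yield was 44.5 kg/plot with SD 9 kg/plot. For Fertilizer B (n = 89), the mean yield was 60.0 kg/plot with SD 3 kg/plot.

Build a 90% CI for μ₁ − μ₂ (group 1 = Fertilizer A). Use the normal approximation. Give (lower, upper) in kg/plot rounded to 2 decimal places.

(-18.21, -12.79)

Standard errors of each mean: 9/√31 = 1.6164 and 3/√89 = 0.3180.
SE(x̄₁ − x̄₂) = √(1.6164² + 0.3180²) = 1.6474 for independent samples with unequal variances.
With z* = 1.645, the margin is 1.645 × 1.6474 = 2.7100.
x̄₁ − x̄₂ = 44.5 − 60.0 = -15.5000; the interval is -15.5000 ± 2.7100 = (-18.21, -12.79).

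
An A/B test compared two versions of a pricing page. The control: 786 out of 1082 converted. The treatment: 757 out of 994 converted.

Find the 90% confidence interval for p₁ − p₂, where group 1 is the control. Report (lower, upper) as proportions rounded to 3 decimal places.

(-0.067, -0.004)

First, p̂₁ = 786/1082 = 0.7264; p̂₂ = 757/994 = 0.7616.
The two standard errors are √(0.7264×0.2736/1082) = 0.01355 and √(0.7616×0.2384/994) = 0.01352.
Because the samples are independent, SE_diff = √(0.01355² + 0.01352²) = 0.01914.
Using z* = 1.645 for 90%, ME = 1.645 × 0.01914 = 0.03149.
p̂₁ − p̂₂ = -0.0352; interval -0.0352 ± 0.03149 gives (-0.067, -0.004).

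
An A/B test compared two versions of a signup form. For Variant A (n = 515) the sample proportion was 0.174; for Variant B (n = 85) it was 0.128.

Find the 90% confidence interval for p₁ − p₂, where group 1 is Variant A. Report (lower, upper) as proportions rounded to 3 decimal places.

(-0.020, 0.112)

The two standard errors are √(0.1740×0.8260/515) = 0.01671 and √(0.1280×0.8720/85) = 0.03624.
Because the samples are independent, SE_diff = √(0.01671² + 0.03624²) = 0.03991.
Using z* = 1.645 for 90%, ME = 1.645 × 0.03991 = 0.06565.
p̂₁ − p̂₂ = 0.0460; interval 0.0460 ± 0.06565 gives (-0.020, 0.112).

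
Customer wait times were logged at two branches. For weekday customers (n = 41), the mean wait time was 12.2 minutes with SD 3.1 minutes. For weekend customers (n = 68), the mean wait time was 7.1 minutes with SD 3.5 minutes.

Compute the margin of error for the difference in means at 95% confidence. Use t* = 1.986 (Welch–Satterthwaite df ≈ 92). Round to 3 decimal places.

SE₁ = s₁/√n₁ = 3.1/√41 = 0.4841; SE₂ = 3.5/√68 = 0.4244.
Independent samples, unequal variances: SE_diff = √(SE₁² + SE₂²) = √(0.23435281 + 0.18011536) = 0.6438.
t* = 1.986, so margin of error = 1.986 × 0.6438 = 1.2786.

1.279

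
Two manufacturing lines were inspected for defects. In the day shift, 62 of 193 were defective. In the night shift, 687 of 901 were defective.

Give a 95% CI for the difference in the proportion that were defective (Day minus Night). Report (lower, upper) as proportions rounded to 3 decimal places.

First, p̂₁ = 62/193 = 0.3212; p̂₂ = 687/901 = 0.7625.
The two standard errors are √(0.3212×0.6788/193) = 0.03361 and √(0.7625×0.2375/901) = 0.01418.
Because the samples are independent, SE_diff = √(0.03361² + 0.01418²) = 0.03648.
Using z* = 1.960 for 95%, ME = 1.960 × 0.03648 = 0.07150.
p̂₁ − p̂₂ = -0.4413; interval -0.4413 ± 0.07150 gives (-0.513, -0.370).

(-0.513, -0.370)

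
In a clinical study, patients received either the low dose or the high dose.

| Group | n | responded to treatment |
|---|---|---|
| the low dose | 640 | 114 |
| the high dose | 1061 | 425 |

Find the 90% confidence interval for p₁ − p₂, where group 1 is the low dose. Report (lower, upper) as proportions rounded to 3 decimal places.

Sample proportions: 114/640 = 0.1781, 425/1061 = 0.4006.
Each SE is √(p̂(1−p̂)/n): √(0.1781·0.8219/640) = 0.01512 and √(0.4006·0.5994/1061) = 0.01504.
SE(p̂₁ − p̂₂) = √(SE₁² + SE₂²) = √(0.0002286144 + 0.0002262016) = 0.02133, since the two samples are independent.
At 90% confidence z* = 1.645; margin = 1.645 × 0.02133 = 0.03509.
The difference is 0.1781 − 0.4006 = -0.2225, so the interval is -0.2225 ± 0.03509 = (-0.258, -0.187).

(-0.258, -0.187)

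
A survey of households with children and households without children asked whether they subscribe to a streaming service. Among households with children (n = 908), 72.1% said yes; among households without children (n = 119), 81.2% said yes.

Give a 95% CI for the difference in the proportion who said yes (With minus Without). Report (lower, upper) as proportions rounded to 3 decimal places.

(-0.167, -0.015)

Each SE is √(p̂(1−p̂)/n): √(0.7210·0.2790/908) = 0.01488 and √(0.8120·0.1880/119) = 0.03582.
SE(p̂₁ − p̂₂) = √(SE₁² + SE₂²) = √(0.0002214144 + 0.0012830724) = 0.03879, since the two samples are independent.
At 95% confidence z* = 1.960; margin = 1.960 × 0.03879 = 0.07603.
The difference is 0.7210 − 0.8120 = -0.0910, so the interval is -0.0910 ± 0.07603 = (-0.167, -0.015).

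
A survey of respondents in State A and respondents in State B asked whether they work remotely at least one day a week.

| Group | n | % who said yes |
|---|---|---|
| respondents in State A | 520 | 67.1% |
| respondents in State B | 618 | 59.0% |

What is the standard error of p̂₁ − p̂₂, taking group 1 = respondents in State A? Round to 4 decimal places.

0.0286

Each SE is √(p̂(1−p̂)/n): √(0.6710·0.3290/520) = 0.02060 and √(0.5900·0.4100/618) = 0.01978.
SE(p̂₁ − p̂₂) = √(SE₁² + SE₂²) = √(0.00042436 + 0.0003912484) = 0.02856, since the two samples are independent.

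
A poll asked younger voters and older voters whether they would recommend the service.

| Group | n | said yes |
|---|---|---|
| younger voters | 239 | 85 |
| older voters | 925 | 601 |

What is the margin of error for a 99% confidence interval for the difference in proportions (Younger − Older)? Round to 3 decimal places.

0.089

Sample proportions: 85/239 = 0.3556, 601/925 = 0.6497.
Each SE is √(p̂(1−p̂)/n): √(0.3556·0.6444/239) = 0.03096 and √(0.6497·0.3503/925) = 0.01569.
SE(p̂₁ − p̂₂) = √(SE₁² + SE₂²) = √(0.0009585216 + 0.0002461761) = 0.03471, since the two samples are independent.
At 99% confidence z* = 2.576; margin = 2.576 × 0.03471 = 0.08941.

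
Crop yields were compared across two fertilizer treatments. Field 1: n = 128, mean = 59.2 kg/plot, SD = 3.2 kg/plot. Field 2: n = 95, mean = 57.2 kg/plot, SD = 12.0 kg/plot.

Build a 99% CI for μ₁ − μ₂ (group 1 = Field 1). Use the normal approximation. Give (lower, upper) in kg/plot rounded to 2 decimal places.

(-1.25, 5.25)

Standard errors of each mean: 3.2/√128 = 0.2828 and 12.0/√95 = 1.2312.
SE(x̄₁ − x̄₂) = √(0.2828² + 1.2312²) = 1.2633 for independent samples with unequal variances.
With z* = 2.576, the margin is 2.576 × 1.2633 = 3.2543.
x̄₁ − x̄₂ = 59.2 − 57.2 = 2.0000; the interval is 2.0000 ± 3.2543 = (-1.25, 5.25).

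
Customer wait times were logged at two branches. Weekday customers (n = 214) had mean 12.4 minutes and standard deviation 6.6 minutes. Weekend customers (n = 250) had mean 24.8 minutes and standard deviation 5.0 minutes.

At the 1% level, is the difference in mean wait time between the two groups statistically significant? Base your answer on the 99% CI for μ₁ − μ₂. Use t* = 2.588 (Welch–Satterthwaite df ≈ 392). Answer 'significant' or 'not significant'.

SE₁ = s₁/√n₁ = 6.6/√214 = 0.4512; SE₂ = 5.0/√250 = 0.3162.
Independent samples, unequal variances: SE_diff = √(SE₁² + SE₂²) = √(0.20358144 + 0.09998244) = 0.5510.
t* = 2.588, so margin of error = 2.588 × 0.5510 = 1.4260.
Difference in means = 12.4 − 24.8 = -12.4000.
-12.4000 ± 1.4260 → (-13.8260, -10.9740).
The interval (-13.8260, -10.9740) does not contain 0, so the difference is significant.

significant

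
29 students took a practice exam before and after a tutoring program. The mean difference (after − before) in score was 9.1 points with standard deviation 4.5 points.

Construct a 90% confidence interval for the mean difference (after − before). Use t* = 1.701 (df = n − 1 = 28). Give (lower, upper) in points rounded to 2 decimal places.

This is a matched-pairs design, so SE = s_d/√n = 4.5/√29 = 0.8356.
Margin = 1.701 × 0.8356 = 1.4214; the interval is 9.1 ± 1.4214 = (7.68, 10.52).

(7.68, 10.52)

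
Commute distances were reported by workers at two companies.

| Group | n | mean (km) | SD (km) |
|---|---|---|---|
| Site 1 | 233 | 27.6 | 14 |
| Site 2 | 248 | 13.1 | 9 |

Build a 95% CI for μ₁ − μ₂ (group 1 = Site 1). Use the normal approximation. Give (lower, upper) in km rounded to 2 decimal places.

(12.38, 16.62)

SE₁ = s₁/√n₁ = 14/√233 = 0.9172; SE₂ = 9/√248 = 0.5715.
Independent samples, unequal variances: SE_diff = √(SE₁² + SE₂²) = √(0.84125584 + 0.32661225) = 1.0807.
z* = 1.960, so margin of error = 1.960 × 1.0807 = 2.1182.
Difference in means = 27.6 − 13.1 = 14.5000.
14.5000 ± 2.1182 → (12.38, 16.62).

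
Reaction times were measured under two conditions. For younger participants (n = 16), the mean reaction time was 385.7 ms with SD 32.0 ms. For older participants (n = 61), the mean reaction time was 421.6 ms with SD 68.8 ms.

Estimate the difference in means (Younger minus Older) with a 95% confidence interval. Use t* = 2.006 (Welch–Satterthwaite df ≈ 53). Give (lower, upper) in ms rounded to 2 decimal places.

(-59.77, -12.03)

Standard errors of each mean: 32.0/√16 = 8.0000 and 68.8/√61 = 8.8089.
SE(x̄₁ − x̄₂) = √(8.0000² + 8.8089²) = 11.8994 for independent samples with unequal variances.
With t* = 2.006, the margin is 2.006 × 11.8994 = 23.8702.
x̄₁ − x̄₂ = 385.7 − 421.6 = -35.9000; the interval is -35.9000 ± 23.8702 = (-59.77, -12.03).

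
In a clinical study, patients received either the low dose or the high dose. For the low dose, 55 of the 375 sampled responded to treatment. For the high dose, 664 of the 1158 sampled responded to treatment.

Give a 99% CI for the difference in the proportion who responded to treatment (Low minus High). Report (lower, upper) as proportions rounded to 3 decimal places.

Sample proportions: 55/375 = 0.1467, 664/1158 = 0.5734.
Each SE is √(p̂(1−p̂)/n): √(0.1467·0.8533/375) = 0.01827 and √(0.5734·0.4266/1158) = 0.01453.
SE(p̂₁ − p̂₂) = √(SE₁² + SE₂²) = √(0.0003337929 + 0.0002111209) = 0.02334, since the two samples are independent.
At 99% confidence z* = 2.576; margin = 2.576 × 0.02334 = 0.06012.
The difference is 0.1467 − 0.5734 = -0.4267, so the interval is -0.4267 ± 0.06012 = (-0.487, -0.367).

(-0.487, -0.367)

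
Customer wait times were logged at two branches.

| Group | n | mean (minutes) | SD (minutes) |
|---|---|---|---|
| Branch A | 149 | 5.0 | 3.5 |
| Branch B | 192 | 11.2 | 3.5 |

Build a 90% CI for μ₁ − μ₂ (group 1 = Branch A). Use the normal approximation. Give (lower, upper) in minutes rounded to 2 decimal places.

(-6.83, -5.57)

Standard errors of each mean: 3.5/√149 = 0.2867 and 3.5/√192 = 0.2526.
SE(x̄₁ − x̄₂) = √(0.2867² + 0.2526²) = 0.3821 for independent samples with unequal variances.
With z* = 1.645, the margin is 1.645 × 0.3821 = 0.6286.
x̄₁ − x̄₂ = 5.0 − 11.2 = -6.2000; the interval is -6.2000 ± 0.6286 = (-6.83, -5.57).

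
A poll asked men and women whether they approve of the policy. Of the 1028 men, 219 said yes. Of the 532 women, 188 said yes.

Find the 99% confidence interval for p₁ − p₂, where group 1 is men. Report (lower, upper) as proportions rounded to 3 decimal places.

Sample proportions: 219/1028 = 0.2130, 188/532 = 0.3534.
Each SE is √(p̂(1−p̂)/n): √(0.2130·0.7870/1028) = 0.01277 and √(0.3534·0.6466/532) = 0.02073.
SE(p̂₁ − p̂₂) = √(SE₁² + SE₂²) = √(0.0001630729 + 0.0004297329) = 0.02435, since the two samples are independent.
At 99% confidence z* = 2.576; margin = 2.576 × 0.02435 = 0.06273.
The difference is 0.2130 − 0.3534 = -0.1404, so the interval is -0.1404 ± 0.06273 = (-0.203, -0.078).

(-0.203, -0.078)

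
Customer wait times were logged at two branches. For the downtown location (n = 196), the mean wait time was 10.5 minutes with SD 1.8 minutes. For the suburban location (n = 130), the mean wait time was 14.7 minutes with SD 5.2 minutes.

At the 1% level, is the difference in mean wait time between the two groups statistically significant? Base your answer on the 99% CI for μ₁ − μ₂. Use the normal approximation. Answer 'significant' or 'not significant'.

Standard errors of each mean: 1.8/√196 = 0.1286 and 5.2/√130 = 0.4561.
SE(x̄₁ − x̄₂) = √(0.1286² + 0.4561²) = 0.4739 for independent samples with unequal variances.
With z* = 2.576, the margin is 2.576 × 0.4739 = 1.2208.
x̄₁ − x̄₂ = 10.5 − 14.7 = -4.2000; the interval is -4.2000 ± 1.2208 = (-5.4208, -2.9792).
The interval (-5.4208, -2.9792) does not contain 0, so the difference is significant.

significant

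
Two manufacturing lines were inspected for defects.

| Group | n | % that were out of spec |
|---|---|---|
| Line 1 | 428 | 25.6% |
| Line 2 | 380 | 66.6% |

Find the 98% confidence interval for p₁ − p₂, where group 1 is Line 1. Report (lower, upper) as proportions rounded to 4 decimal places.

(-0.4847, -0.3353)

SE₁ = √(p̂₁(1−p̂₁)/n₁) = √(0.2560·0.7440/428) = 0.02110; SE₂ = √(0.6660·0.3340/380) = 0.02419.
Independent samples: SE of the difference = √(SE₁² + SE₂²) = √(0.00044521 + 0.0005851561) = 0.03210.
z* for 98% confidence is 2.326, so the margin of error is 2.326 × 0.03210 = 0.07466.
Point estimate p̂₁ − p̂₂ = 0.2560 − 0.6660 = -0.4100.
-0.4100 ± 0.07466 → (-0.4847, -0.3353).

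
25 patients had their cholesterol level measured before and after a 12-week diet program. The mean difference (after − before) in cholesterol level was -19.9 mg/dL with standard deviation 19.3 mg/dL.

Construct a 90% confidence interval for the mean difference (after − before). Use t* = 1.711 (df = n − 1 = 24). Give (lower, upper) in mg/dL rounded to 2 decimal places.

(-26.50, -13.30)

Paired design: SE = s_d/√n = 19.3/√25 = 3.8600.
t* = 1.711; margin of error = 1.711 × 3.8600 = 6.6045.
-19.9 ± 6.6045 → (-26.50, -13.30).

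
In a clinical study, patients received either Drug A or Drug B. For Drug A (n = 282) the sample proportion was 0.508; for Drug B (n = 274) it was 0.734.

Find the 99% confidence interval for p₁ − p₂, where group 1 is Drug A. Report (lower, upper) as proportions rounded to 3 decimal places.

Each SE is √(p̂(1−p̂)/n): √(0.5080·0.4920/282) = 0.02977 and √(0.7340·0.2660/274) = 0.02669.
SE(p̂₁ − p̂₂) = √(SE₁² + SE₂²) = √(0.0008862529 + 0.0007123561) = 0.03998, since the two samples are independent.
At 99% confidence z* = 2.576; margin = 2.576 × 0.03998 = 0.10299.
The difference is 0.5080 − 0.7340 = -0.2260, so the interval is -0.2260 ± 0.10299 = (-0.329, -0.123).

(-0.329, -0.123)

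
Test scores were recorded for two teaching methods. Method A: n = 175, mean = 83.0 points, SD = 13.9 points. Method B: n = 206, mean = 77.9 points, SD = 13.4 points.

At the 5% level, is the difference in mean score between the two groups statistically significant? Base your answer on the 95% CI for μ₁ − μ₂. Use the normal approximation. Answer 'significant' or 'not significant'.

SE₁ = s₁/√n₁ = 13.9/√175 = 1.0507; SE₂ = 13.4/√206 = 0.9336.
Independent samples, unequal variances: SE_diff = √(SE₁² + SE₂²) = √(1.10397049 + 0.87160896) = 1.4056.
z* = 1.960, so margin of error = 1.960 × 1.4056 = 2.7550.
Difference in means = 83.0 − 77.9 = 5.1000.
5.1000 ± 2.7550 → (2.3450, 7.8550).
The interval (2.3450, 7.8550) does not contain 0, so the difference is significant.

significant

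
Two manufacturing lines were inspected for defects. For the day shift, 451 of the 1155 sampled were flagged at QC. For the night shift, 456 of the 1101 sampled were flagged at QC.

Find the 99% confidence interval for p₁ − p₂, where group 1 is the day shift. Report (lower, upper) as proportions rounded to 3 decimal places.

First, p̂₁ = 451/1155 = 0.3905; p̂₂ = 456/1101 = 0.4142.
The two standard errors are √(0.3905×0.6095/1155) = 0.01436 and √(0.4142×0.5858/1101) = 0.01485.
Because the samples are independent, SE_diff = √(0.01436² + 0.01485²) = 0.02066.
Using z* = 2.576 for 99%, ME = 2.576 × 0.02066 = 0.05322.
p̂₁ − p̂₂ = -0.0237; interval -0.0237 ± 0.05322 gives (-0.077, 0.030).

(-0.077, 0.030)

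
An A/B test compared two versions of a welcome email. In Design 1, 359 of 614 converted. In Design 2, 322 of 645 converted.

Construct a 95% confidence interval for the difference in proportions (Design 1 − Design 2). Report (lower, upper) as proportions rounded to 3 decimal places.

Sample proportions: 359/614 = 0.5847, 322/645 = 0.4992.
Each SE is √(p̂(1−p̂)/n): √(0.5847·0.4153/614) = 0.01989 and √(0.4992·0.5008/645) = 0.01969.
SE(p̂₁ − p̂₂) = √(SE₁² + SE₂²) = √(0.0003956121 + 0.0003876961) = 0.02799, since the two samples are independent.
At 95% confidence z* = 1.960; margin = 1.960 × 0.02799 = 0.05486.
The difference is 0.5847 − 0.4992 = 0.0855, so the interval is 0.0855 ± 0.05486 = (0.031, 0.140).

(0.031, 0.140)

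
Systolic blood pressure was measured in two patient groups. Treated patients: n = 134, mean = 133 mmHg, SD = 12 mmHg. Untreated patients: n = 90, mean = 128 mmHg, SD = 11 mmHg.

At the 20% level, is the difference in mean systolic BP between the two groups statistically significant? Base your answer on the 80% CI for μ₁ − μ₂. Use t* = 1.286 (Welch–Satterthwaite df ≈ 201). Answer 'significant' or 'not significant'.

significant

Per-group SEs: s₁/√n₁ = 12/√134 = 1.0366, s₂/√n₂ = 11/√90 = 1.1595.
Unpooled SE of the difference: √(1.07453956 + 1.34444025) = 1.5553.
Margin of error = t* · SE = 1.286 × 1.5553 = 2.0001.
x̄₁ − x̄₂ = 133 − 128 = 5.0000.
CI: 5.0000 ± 2.0001 = (2.9999, 7.0001).
The interval (2.9999, 7.0001) does not contain 0, so the difference is significant.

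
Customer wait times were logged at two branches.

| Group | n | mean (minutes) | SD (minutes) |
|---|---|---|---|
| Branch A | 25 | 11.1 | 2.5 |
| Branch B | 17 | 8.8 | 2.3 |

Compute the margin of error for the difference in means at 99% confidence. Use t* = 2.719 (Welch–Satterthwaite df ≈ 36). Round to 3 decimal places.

2.037

Standard errors of each mean: 2.5/√25 = 0.5000 and 2.3/√17 = 0.5578.
SE(x̄₁ − x̄₂) = √(0.5000² + 0.5578²) = 0.7491 for independent samples with unequal variances.
With t* = 2.719, the margin is 2.719 × 0.7491 = 2.0368.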